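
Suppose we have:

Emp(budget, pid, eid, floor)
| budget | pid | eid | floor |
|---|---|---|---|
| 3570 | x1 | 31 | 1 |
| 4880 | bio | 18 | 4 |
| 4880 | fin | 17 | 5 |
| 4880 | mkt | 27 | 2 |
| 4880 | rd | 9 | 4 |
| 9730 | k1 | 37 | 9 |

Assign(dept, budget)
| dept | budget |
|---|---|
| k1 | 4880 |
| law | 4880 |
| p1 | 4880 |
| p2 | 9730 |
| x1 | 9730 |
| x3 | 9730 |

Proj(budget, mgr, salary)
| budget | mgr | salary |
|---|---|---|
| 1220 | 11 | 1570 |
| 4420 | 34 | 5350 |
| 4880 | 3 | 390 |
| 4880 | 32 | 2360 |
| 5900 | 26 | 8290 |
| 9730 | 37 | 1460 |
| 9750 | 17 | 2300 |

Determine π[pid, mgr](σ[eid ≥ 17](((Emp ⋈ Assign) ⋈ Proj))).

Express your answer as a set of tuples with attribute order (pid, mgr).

Natural join on budget: {(4880, bio, 18, 4, k1), (4880, bio, 18, 4, law), (4880, bio, 18, 4, p1), (4880, fin, 17, 5, k1), (4880, fin, 17, 5, law), (4880, fin, 17, 5, p1), (4880, mkt, 27, 2, k1), (4880, mkt, 27, 2, law), (4880, mkt, 27, 2, p1), (4880, rd, 9, 4, k1), (4880, rd, 9, 4, law), (4880, rd, 9, 4, p1), (9730, k1, 37, 9, p2), (9730, k1, 37, 9, x1), (9730, k1, 37, 9, x3)}
Natural join on budget: {(4880, bio, 18, 4, k1, 3, 390), (4880, bio, 18, 4, k1, 32, 2360), (4880, bio, 18, 4, law, 3, 390), (4880, bio, 18, 4, law, 32, 2360), (4880, bio, 18, 4, p1, 3, 390), (4880, bio, 18, 4, p1, 32, 2360), (4880, fin, 17, 5, k1, 3, 390), (4880, fin, 17, 5, k1, 32, 2360), (4880, fin, 17, 5, law, 3, 390), (4880, fin, 17, 5, law, 32, 2360), (4880, fin, 17, 5, p1, 3, 390), (4880, fin, 17, 5, p1, 32, 2360), (4880, mkt, 27, 2, k1, 3, 390), (4880, mkt, 27, 2, k1, 32, 2360), (4880, mkt, 27, 2, law, 3, 390), (4880, mkt, 27, 2, law, 32, 2360), (4880, mkt, 27, 2, p1, 3, 390), (4880, mkt, 27, 2, p1, 32, 2360), (4880, rd, 9, 4, k1, 3, 390), (4880, rd, 9, 4, k1, 32, 2360), (4880, rd, 9, 4, law, 3, 390), (4880, rd, 9, 4, law, 32, 2360), (4880, rd, 9, 4, p1, 3, 390), (4880, rd, 9, 4, p1, 32, 2360), (9730, k1, 37, 9, p2, 37, 1460), (9730, k1, 37, 9, x1, 37, 1460), (9730, k1, 37, 9, x3, 37, 1460)}
Filtering on eid ≥ 17 leaves {(4880, bio, 18, 4, k1, 3, 390), (4880, bio, 18, 4, k1, 32, 2360), (4880, bio, 18, 4, law, 3, 390), (4880, bio, 18, 4, law, 32, 2360), (4880, bio, 18, 4, p1, 3, 390), (4880, bio, 18, 4, p1, 32, 2360), (4880, fin, 17, 5, k1, 3, 390), (4880, fin, 17, 5, k1, 32, 2360), (4880, fin, 17, 5, law, 3, 390), (4880, fin, 17, 5, law, 32, 2360), (4880, fin, 17, 5, p1, 3, 390), (4880, fin, 17, 5, p1, 32, 2360), (4880, mkt, 27, 2, k1, 3, 390), (4880, mkt, 27, 2, k1, 32, 2360), (4880, mkt, 27, 2, law, 3, 390), (4880, mkt, 27, 2, law, 32, 2360), (4880, mkt, 27, 2, p1, 3, 390), (4880, mkt, 27, 2, p1, 32, 2360), (9730, k1, 37, 9, p2, 37, 1460), (9730, k1, 37, 9, x1, 37, 1460), (9730, k1, 37, 9, x3, 37, 1460)}.
π_{pid, mgr} gives {(bio, 3), (bio, 32), (fin, 3), (fin, 32), (k1, 37), (mkt, 3), (mkt, 32)} (14 duplicate(s) eliminated).

{(bio, 3), (bio, 32), (fin, 3), (fin, 32), (k1, 37), (mkt, 3), (mkt, 32)}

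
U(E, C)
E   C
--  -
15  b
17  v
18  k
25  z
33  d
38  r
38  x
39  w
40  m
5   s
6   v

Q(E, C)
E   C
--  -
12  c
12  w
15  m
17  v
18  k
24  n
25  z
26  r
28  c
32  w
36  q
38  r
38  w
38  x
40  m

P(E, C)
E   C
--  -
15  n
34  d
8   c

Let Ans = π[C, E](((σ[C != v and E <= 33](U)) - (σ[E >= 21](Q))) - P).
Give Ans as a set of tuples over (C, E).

Selection C != v and E <= 33: {(15, b), (18, k), (25, z), (33, d), (5, s)}
Selection E >= 21: {(24, n), (25, z), (26, r), (28, c), (32, w), (36, q), (38, r), (38, w), (38, x), (40, m)}
Difference: {(15, b), (18, k), (25, z), (33, d), (5, s)} with {(24, n), (25, z), (26, r), (28, c), (32, w), (36, q), (38, r), (38, w), (38, x), (40, m)} → {(15, b), (18, k), (33, d), (5, s)}
Difference: {(15, b), (18, k), (33, d), (5, s)} with {(15, n), (34, d), (8, c)} → {(15, b), (18, k), (33, d), (5, s)}
π[C, E]: project onto (C, E) → {(b, 15), (d, 33), (k, 18), (s, 5)}

{(b, 15), (d, 33), (k, 18), (s, 5)}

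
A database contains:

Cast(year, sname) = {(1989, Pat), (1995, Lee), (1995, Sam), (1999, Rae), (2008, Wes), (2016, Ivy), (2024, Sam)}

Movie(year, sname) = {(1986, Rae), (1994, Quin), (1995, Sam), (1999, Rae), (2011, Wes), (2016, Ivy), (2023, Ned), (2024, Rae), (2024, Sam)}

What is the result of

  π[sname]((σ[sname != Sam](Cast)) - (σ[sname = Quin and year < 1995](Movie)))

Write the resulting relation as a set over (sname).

Filtering on sname != Sam leaves {(1989, Pat), (1995, Lee), (1999, Rae), (2008, Wes), (2016, Ivy)}.
Filtering on sname = Quin and year < 1995 leaves {(1994, Quin)}.
Taking the difference: {(1989, Pat), (1995, Lee), (1999, Rae), (2008, Wes), (2016, Ivy)}
π[sname]: project onto (sname) → {Ivy, Lee, Pat, Rae, Wes}

{Ivy, Lee, Pat, Rae, Wes}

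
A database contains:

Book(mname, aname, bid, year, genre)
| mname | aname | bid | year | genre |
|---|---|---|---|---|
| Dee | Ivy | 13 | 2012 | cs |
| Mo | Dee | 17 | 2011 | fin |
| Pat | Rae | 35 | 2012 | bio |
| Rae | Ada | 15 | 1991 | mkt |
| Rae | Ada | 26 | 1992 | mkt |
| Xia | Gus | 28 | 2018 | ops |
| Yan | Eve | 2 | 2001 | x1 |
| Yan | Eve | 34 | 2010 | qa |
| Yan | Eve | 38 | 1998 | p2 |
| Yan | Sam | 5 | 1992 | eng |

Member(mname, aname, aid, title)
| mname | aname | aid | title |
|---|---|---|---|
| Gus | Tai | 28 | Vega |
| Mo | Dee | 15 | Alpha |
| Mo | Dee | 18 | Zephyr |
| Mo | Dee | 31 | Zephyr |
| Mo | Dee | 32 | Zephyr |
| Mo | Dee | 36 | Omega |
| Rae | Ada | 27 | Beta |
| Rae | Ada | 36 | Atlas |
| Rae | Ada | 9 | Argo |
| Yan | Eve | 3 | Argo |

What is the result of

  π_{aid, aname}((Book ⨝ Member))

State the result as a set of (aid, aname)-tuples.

{(15, Dee), (18, Dee), (27, Ada), (3, Eve), (31, Dee), (32, Dee), (36, Ada), (36, Dee), (9, Ada)}

Joining Book and Member on mname, aname yields {(Mo, Dee, 17, 2011, fin, 15, Alpha), (Mo, Dee, 17, 2011, fin, 18, Zephyr), (Mo, Dee, 17, 2011, fin, 31, Zephyr), (Mo, Dee, 17, 2011, fin, 32, Zephyr), (Mo, Dee, 17, 2011, fin, 36, Omega), (Rae, Ada, 15, 1991, mkt, 27, Beta), (Rae, Ada, 15, 1991, mkt, 36, Atlas), (Rae, Ada, 15, 1991, mkt, 9, Argo), (Rae, Ada, 26, 1992, mkt, 27, Beta), (Rae, Ada, 26, 1992, mkt, 36, Atlas), (Rae, Ada, 26, 1992, mkt, 9, Argo), (Yan, Eve, 2, 2001, x1, 3, Argo), (Yan, Eve, 34, 2010, qa, 3, Argo), (Yan, Eve, 38, 1998, p2, 3, Argo)}.
π_{aid, aname} gives {(15, Dee), (18, Dee), (27, Ada), (3, Eve), (31, Dee), (32, Dee), (36, Ada), (36, Dee), (9, Ada)} (5 duplicate(s) eliminated).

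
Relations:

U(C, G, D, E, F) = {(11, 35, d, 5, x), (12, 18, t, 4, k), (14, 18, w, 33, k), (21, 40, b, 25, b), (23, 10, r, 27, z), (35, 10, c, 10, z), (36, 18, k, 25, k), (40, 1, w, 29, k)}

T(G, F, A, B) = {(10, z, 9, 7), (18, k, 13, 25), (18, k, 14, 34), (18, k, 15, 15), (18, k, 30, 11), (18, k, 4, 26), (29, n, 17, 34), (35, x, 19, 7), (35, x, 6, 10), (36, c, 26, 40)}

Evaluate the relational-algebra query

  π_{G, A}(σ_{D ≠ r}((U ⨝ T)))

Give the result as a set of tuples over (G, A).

Joining U and T on G, F yields {(11, 35, d, 5, x, 19, 7), (11, 35, d, 5, x, 6, 10), (12, 18, t, 4, k, 13, 25), (12, 18, t, 4, k, 14, 34), (12, 18, t, 4, k, 15, 15), (12, 18, t, 4, k, 30, 11), (12, 18, t, 4, k, 4, 26), (14, 18, w, 33, k, 13, 25), (14, 18, w, 33, k, 14, 34), (14, 18, w, 33, k, 15, 15), (14, 18, w, 33, k, 30, 11), (14, 18, w, 33, k, 4, 26), (23, 10, r, 27, z, 9, 7), (35, 10, c, 10, z, 9, 7), (36, 18, k, 25, k, 13, 25), (36, 18, k, 25, k, 14, 34), (36, 18, k, 25, k, 15, 15), (36, 18, k, 25, k, 30, 11), (36, 18, k, 25, k, 4, 26)}.
σ[D ≠ r]: keep tuples satisfying D ≠ r → {(11, 35, d, 5, x, 19, 7), (11, 35, d, 5, x, 6, 10), (12, 18, t, 4, k, 13, 25), (12, 18, t, 4, k, 14, 34), (12, 18, t, 4, k, 15, 15), (12, 18, t, 4, k, 30, 11), (12, 18, t, 4, k, 4, 26), (14, 18, w, 33, k, 13, 25), (14, 18, w, 33, k, 14, 34), (14, 18, w, 33, k, 15, 15), (14, 18, w, 33, k, 30, 11), (14, 18, w, 33, k, 4, 26), (35, 10, c, 10, z, 9, 7), (36, 18, k, 25, k, 13, 25), (36, 18, k, 25, k, 14, 34), (36, 18, k, 25, k, 15, 15), (36, 18, k, 25, k, 30, 11), (36, 18, k, 25, k, 4, 26)}
Projecting to G, A (10 duplicate(s) eliminated): {(10, 9), (18, 13), (18, 14), (18, 15), (18, 30), (18, 4), (35, 19), (35, 6)}

{(10, 9), (18, 13), (18, 14), (18, 15), (18, 30), (18, 4), (35, 19), (35, 6)}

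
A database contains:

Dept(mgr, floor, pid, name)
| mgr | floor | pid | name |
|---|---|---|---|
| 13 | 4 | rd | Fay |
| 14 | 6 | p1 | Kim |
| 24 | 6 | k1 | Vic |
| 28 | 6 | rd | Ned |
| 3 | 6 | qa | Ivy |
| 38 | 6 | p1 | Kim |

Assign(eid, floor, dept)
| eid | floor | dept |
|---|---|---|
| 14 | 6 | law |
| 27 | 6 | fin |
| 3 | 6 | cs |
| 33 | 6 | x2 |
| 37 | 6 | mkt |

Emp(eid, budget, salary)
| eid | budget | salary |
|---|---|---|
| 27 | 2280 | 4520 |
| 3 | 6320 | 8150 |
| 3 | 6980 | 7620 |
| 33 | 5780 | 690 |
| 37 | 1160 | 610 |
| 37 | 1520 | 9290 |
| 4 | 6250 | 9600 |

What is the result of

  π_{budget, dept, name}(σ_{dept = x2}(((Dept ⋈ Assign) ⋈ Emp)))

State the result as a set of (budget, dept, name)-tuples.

Joining Dept and Assign on floor yields {(14, 6, p1, Kim, 14, law), (14, 6, p1, Kim, 27, fin), (14, 6, p1, Kim, 3, cs), (14, 6, p1, Kim, 33, x2), (14, 6, p1, Kim, 37, mkt), (24, 6, k1, Vic, 14, law), (24, 6, k1, Vic, 27, fin), (24, 6, k1, Vic, 3, cs), (24, 6, k1, Vic, 33, x2), (24, 6, k1, Vic, 37, mkt), (28, 6, rd, Ned, 14, law), (28, 6, rd, Ned, 27, fin), (28, 6, rd, Ned, 3, cs), (28, 6, rd, Ned, 33, x2), (28, 6, rd, Ned, 37, mkt), (3, 6, qa, Ivy, 14, law), (3, 6, qa, Ivy, 27, fin), (3, 6, qa, Ivy, 3, cs), (3, 6, qa, Ivy, 33, x2), (3, 6, qa, Ivy, 37, mkt), (38, 6, p1, Kim, 14, law), (38, 6, p1, Kim, 27, fin), (38, 6, p1, Kim, 3, cs), (38, 6, p1, Kim, 33, x2), (38, 6, p1, Kim, 37, mkt)}.
Joining (Dept ⋈ Assign) and Emp on eid yields {(14, 6, p1, Kim, 27, fin, 2280, 4520), (14, 6, p1, Kim, 3, cs, 6320, 8150), (14, 6, p1, Kim, 3, cs, 6980, 7620), (14, 6, p1, Kim, 33, x2, 5780, 690), (14, 6, p1, Kim, 37, mkt, 1160, 610), (14, 6, p1, Kim, 37, mkt, 1520, 9290), (24, 6, k1, Vic, 27, fin, 2280, 4520), (24, 6, k1, Vic, 3, cs, 6320, 8150), (24, 6, k1, Vic, 3, cs, 6980, 7620), (24, 6, k1, Vic, 33, x2, 5780, 690), (24, 6, k1, Vic, 37, mkt, 1160, 610), (24, 6, k1, Vic, 37, mkt, 1520, 9290), (28, 6, rd, Ned, 27, fin, 2280, 4520), (28, 6, rd, Ned, 3, cs, 6320, 8150), (28, 6, rd, Ned, 3, cs, 6980, 7620), (28, 6, rd, Ned, 33, x2, 5780, 690), (28, 6, rd, Ned, 37, mkt, 1160, 610), (28, 6, rd, Ned, 37, mkt, 1520, 9290), (3, 6, qa, Ivy, 27, fin, 2280, 4520), (3, 6, qa, Ivy, 3, cs, 6320, 8150), (3, 6, qa, Ivy, 3, cs, 6980, 7620), (3, 6, qa, Ivy, 33, x2, 5780, 690), (3, 6, qa, Ivy, 37, mkt, 1160, 610), (3, 6, qa, Ivy, 37, mkt, 1520, 9290), (38, 6, p1, Kim, 27, fin, 2280, 4520), (38, 6, p1, Kim, 3, cs, 6320, 8150), (38, 6, p1, Kim, 3, cs, 6980, 7620), (38, 6, p1, Kim, 33, x2, 5780, 690), (38, 6, p1, Kim, 37, mkt, 1160, 610), (38, 6, p1, Kim, 37, mkt, 1520, 9290)}.
σ[dept = x2]: keep tuples satisfying dept = x2 → {(14, 6, p1, Kim, 33, x2, 5780, 690), (24, 6, k1, Vic, 33, x2, 5780, 690), (28, 6, rd, Ned, 33, x2, 5780, 690), (3, 6, qa, Ivy, 33, x2, 5780, 690), (38, 6, p1, Kim, 33, x2, 5780, 690)}
π_{budget, dept, name} gives {(5780, x2, Ivy), (5780, x2, Kim), (5780, x2, Ned), (5780, x2, Vic)} (1 duplicate(s) eliminated).

{(5780, x2, Ivy), (5780, x2, Kim), (5780, x2, Ned), (5780, x2, Vic)}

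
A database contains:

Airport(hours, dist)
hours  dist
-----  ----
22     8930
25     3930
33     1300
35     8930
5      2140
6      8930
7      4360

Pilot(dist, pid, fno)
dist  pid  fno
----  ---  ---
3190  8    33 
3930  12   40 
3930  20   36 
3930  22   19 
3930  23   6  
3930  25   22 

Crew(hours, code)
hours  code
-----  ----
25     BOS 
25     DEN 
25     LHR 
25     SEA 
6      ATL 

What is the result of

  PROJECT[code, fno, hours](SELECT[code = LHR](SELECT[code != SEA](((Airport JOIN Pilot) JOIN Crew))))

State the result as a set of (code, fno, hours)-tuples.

Joining Airport and Pilot on dist yields {(25, 3930, 12, 40), (25, 3930, 20, 36), (25, 3930, 22, 19), (25, 3930, 23, 6), (25, 3930, 25, 22)}.
Joining (Airport JOIN Pilot) and Crew on hours yields {(25, 3930, 12, 40, BOS), (25, 3930, 12, 40, DEN), (25, 3930, 12, 40, LHR), (25, 3930, 12, 40, SEA), (25, 3930, 20, 36, BOS), (25, 3930, 20, 36, DEN), (25, 3930, 20, 36, LHR), (25, 3930, 20, 36, SEA), (25, 3930, 22, 19, BOS), (25, 3930, 22, 19, DEN), (25, 3930, 22, 19, LHR), (25, 3930, 22, 19, SEA), (25, 3930, 23, 6, BOS), (25, 3930, 23, 6, DEN), (25, 3930, 23, 6, LHR), (25, 3930, 23, 6, SEA), (25, 3930, 25, 22, BOS), (25, 3930, 25, 22, DEN), (25, 3930, 25, 22, LHR), (25, 3930, 25, 22, SEA)}.
σ[code != SEA]: keep tuples satisfying code != SEA → {(25, 3930, 12, 40, BOS), (25, 3930, 12, 40, DEN), (25, 3930, 12, 40, LHR), (25, 3930, 20, 36, BOS), (25, 3930, 20, 36, DEN), (25, 3930, 20, 36, LHR), (25, 3930, 22, 19, BOS), (25, 3930, 22, 19, DEN), (25, 3930, 22, 19, LHR), (25, 3930, 23, 6, BOS), (25, 3930, 23, 6, DEN), (25, 3930, 23, 6, LHR), (25, 3930, 25, 22, BOS), (25, 3930, 25, 22, DEN), (25, 3930, 25, 22, LHR)}
σ[code = LHR]: keep tuples satisfying code = LHR → {(25, 3930, 12, 40, LHR), (25, 3930, 20, 36, LHR), (25, 3930, 22, 19, LHR), (25, 3930, 23, 6, LHR), (25, 3930, 25, 22, LHR)}
Projecting to code, fno, hours: {(LHR, 19, 25), (LHR, 22, 25), (LHR, 36, 25), (LHR, 40, 25), (LHR, 6, 25)}

{(LHR, 19, 25), (LHR, 22, 25), (LHR, 36, 25), (LHR, 40, 25), (LHR, 6, 25)}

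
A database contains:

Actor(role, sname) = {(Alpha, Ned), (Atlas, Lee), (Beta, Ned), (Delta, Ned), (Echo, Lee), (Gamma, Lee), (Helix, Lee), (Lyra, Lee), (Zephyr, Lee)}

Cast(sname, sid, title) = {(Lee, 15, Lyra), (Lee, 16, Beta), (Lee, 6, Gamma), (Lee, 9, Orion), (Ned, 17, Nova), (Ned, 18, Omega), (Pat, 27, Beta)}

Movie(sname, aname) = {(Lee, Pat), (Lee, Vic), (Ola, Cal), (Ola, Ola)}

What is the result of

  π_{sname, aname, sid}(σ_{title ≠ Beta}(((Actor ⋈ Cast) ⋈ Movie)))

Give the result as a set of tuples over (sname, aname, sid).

Actor ⋈ Cast (natural join on sname): {(Alpha, Ned, 17, Nova), (Alpha, Ned, 18, Omega), (Atlas, Lee, 15, Lyra), (Atlas, Lee, 16, Beta), (Atlas, Lee, 6, Gamma), (Atlas, Lee, 9, Orion), (Beta, Ned, 17, Nova), (Beta, Ned, 18, Omega), (Delta, Ned, 17, Nova), (Delta, Ned, 18, Omega), (Echo, Lee, 15, Lyra), (Echo, Lee, 16, Beta), (Echo, Lee, 6, Gamma), (Echo, Lee, 9, Orion), (Gamma, Lee, 15, Lyra), (Gamma, Lee, 16, Beta), (Gamma, Lee, 6, Gamma), (Gamma, Lee, 9, Orion), (Helix, Lee, 15, Lyra), (Helix, Lee, 16, Beta), (Helix, Lee, 6, Gamma), (Helix, Lee, 9, Orion), (Lyra, Lee, 15, Lyra), (Lyra, Lee, 16, Beta), (Lyra, Lee, 6, Gamma), (Lyra, Lee, 9, Orion), (Zephyr, Lee, 15, Lyra), (Zephyr, Lee, 16, Beta), (Zephyr, Lee, 6, Gamma), (Zephyr, Lee, 9, Orion)}
(Actor ⋈ Cast) ⋈ Movie (natural join on sname): {(Atlas, Lee, 15, Lyra, Pat), (Atlas, Lee, 15, Lyra, Vic), (Atlas, Lee, 16, Beta, Pat), (Atlas, Lee, 16, Beta, Vic), (Atlas, Lee, 6, Gamma, Pat), (Atlas, Lee, 6, Gamma, Vic), (Atlas, Lee, 9, Orion, Pat), (Atlas, Lee, 9, Orion, Vic), (Echo, Lee, 15, Lyra, Pat), (Echo, Lee, 15, Lyra, Vic), (Echo, Lee, 16, Beta, Pat), (Echo, Lee, 16, Beta, Vic), (Echo, Lee, 6, Gamma, Pat), (Echo, Lee, 6, Gamma, Vic), (Echo, Lee, 9, Orion, Pat), (Echo, Lee, 9, Orion, Vic), (Gamma, Lee, 15, Lyra, Pat), (Gamma, Lee, 15, Lyra, Vic), (Gamma, Lee, 16, Beta, Pat), (Gamma, Lee, 16, Beta, Vic), (Gamma, Lee, 6, Gamma, Pat), (Gamma, Lee, 6, Gamma, Vic), (Gamma, Lee, 9, Orion, Pat), (Gamma, Lee, 9, Orion, Vic), (Helix, Lee, 15, Lyra, Pat), (Helix, Lee, 15, Lyra, Vic), (Helix, Lee, 16, Beta, Pat), (Helix, Lee, 16, Beta, Vic), (Helix, Lee, 6, Gamma, Pat), (Helix, Lee, 6, Gamma, Vic), (Helix, Lee, 9, Orion, Pat), (Helix, Lee, 9, Orion, Vic), (Lyra, Lee, 15, Lyra, Pat), (Lyra, Lee, 15, Lyra, Vic), (Lyra, Lee, 16, Beta, Pat), (Lyra, Lee, 16, Beta, Vic), (Lyra, Lee, 6, Gamma, Pat), (Lyra, Lee, 6, Gamma, Vic), (Lyra, Lee, 9, Orion, Pat), (Lyra, Lee, 9, Orion, Vic), (Zephyr, Lee, 15, Lyra, Pat), (Zephyr, Lee, 15, Lyra, Vic), (Zephyr, Lee, 16, Beta, Pat), (Zephyr, Lee, 16, Beta, Vic), (Zephyr, Lee, 6, Gamma, Pat), (Zephyr, Lee, 6, Gamma, Vic), (Zephyr, Lee, 9, Orion, Pat), (Zephyr, Lee, 9, Orion, Vic)}
σ[title ≠ Beta]: keep tuples satisfying title ≠ Beta → {(Atlas, Lee, 15, Lyra, Pat), (Atlas, Lee, 15, Lyra, Vic), (Atlas, Lee, 6, Gamma, Pat), (Atlas, Lee, 6, Gamma, Vic), (Atlas, Lee, 9, Orion, Pat), (Atlas, Lee, 9, Orion, Vic), (Echo, Lee, 15, Lyra, Pat), (Echo, Lee, 15, Lyra, Vic), (Echo, Lee, 6, Gamma, Pat), (Echo, Lee, 6, Gamma, Vic), (Echo, Lee, 9, Orion, Pat), (Echo, Lee, 9, Orion, Vic), (Gamma, Lee, 15, Lyra, Pat), (Gamma, Lee, 15, Lyra, Vic), (Gamma, Lee, 6, Gamma, Pat), (Gamma, Lee, 6, Gamma, Vic), (Gamma, Lee, 9, Orion, Pat), (Gamma, Lee, 9, Orion, Vic), (Helix, Lee, 15, Lyra, Pat), (Helix, Lee, 15, Lyra, Vic), (Helix, Lee, 6, Gamma, Pat), (Helix, Lee, 6, Gamma, Vic), (Helix, Lee, 9, Orion, Pat), (Helix, Lee, 9, Orion, Vic), (Lyra, Lee, 15, Lyra, Pat), (Lyra, Lee, 15, Lyra, Vic), (Lyra, Lee, 6, Gamma, Pat), (Lyra, Lee, 6, Gamma, Vic), (Lyra, Lee, 9, Orion, Pat), (Lyra, Lee, 9, Orion, Vic), (Zephyr, Lee, 15, Lyra, Pat), (Zephyr, Lee, 15, Lyra, Vic), (Zephyr, Lee, 6, Gamma, Pat), (Zephyr, Lee, 6, Gamma, Vic), (Zephyr, Lee, 9, Orion, Pat), (Zephyr, Lee, 9, Orion, Vic)}
Projecting to sname, aname, sid (30 duplicate(s) eliminated): {(Lee, Pat, 15), (Lee, Pat, 6), (Lee, Pat, 9), (Lee, Vic, 15), (Lee, Vic, 6), (Lee, Vic, 9)}

{(Lee, Pat, 15), (Lee, Pat, 6), (Lee, Pat, 9), (Lee, Vic, 15), (Lee, Vic, 6), (Lee, Vic, 9)}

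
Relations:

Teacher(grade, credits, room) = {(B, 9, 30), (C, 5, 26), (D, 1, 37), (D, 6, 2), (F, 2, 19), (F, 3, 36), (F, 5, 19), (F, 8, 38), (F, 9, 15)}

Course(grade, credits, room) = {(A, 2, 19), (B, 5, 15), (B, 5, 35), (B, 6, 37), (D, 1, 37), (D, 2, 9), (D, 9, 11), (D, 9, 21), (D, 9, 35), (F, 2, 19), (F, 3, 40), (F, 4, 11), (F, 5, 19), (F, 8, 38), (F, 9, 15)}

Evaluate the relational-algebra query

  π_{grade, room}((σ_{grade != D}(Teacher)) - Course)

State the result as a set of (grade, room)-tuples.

{(B, 30), (C, 26), (F, 36)}

σ[grade != D]: keep tuples satisfying grade != D → {(B, 9, 30), (C, 5, 26), (F, 2, 19), (F, 3, 36), (F, 5, 19), (F, 8, 38), (F, 9, 15)}
Set difference of the two operands is {(B, 9, 30), (C, 5, 26), (F, 3, 36)}.
π_{grade, room} gives {(B, 30), (C, 26), (F, 36)}.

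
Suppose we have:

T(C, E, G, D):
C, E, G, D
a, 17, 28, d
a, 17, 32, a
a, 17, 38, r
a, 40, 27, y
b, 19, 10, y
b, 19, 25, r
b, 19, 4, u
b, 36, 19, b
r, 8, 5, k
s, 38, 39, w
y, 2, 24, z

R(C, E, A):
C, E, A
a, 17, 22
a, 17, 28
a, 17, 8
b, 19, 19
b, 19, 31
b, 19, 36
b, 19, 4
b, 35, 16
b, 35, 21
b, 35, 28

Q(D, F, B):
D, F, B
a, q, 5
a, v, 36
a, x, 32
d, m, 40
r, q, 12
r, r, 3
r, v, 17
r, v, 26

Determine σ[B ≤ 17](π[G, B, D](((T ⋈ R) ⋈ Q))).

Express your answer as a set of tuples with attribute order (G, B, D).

{(25, 12, r), (25, 17, r), (25, 3, r), (32, 5, a), (38, 12, r), (38, 17, r), (38, 3, r)}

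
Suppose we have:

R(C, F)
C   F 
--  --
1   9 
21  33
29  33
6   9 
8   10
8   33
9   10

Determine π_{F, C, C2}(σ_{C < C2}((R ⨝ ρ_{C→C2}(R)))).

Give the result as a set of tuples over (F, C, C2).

{(10, 8, 9), (33, 21, 29), (33, 8, 21), (33, 8, 29), (9, 1, 6)}

ρ[C→C2]: schema becomes (C2, F); tuples unchanged.
R ⋈ ρ_{C→C2}(R) (natural join on F): {(1, 9, 1), (1, 9, 6), (21, 33, 21), (21, 33, 29), (21, 33, 8), (29, 33, 21), (29, 33, 29), (29, 33, 8), (6, 9, 1), (6, 9, 6), (8, 10, 8), (8, 10, 9), (8, 33, 21), (8, 33, 29), (8, 33, 8), (9, 10, 8), (9, 10, 9)}
σ[C < C2]: keep tuples satisfying C < C2 → {(1, 9, 6), (21, 33, 29), (8, 10, 9), (8, 33, 21), (8, 33, 29)}
π[F, C, C2]: project onto (F, C, C2) → {(10, 8, 9), (33, 21, 29), (33, 8, 21), (33, 8, 29), (9, 1, 6)}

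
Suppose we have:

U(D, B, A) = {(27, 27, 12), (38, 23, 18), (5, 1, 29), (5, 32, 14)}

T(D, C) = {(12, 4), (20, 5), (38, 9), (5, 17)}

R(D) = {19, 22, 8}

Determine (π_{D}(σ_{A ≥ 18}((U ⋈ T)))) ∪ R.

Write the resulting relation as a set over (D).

U ⋈ T (natural join on D): {(38, 23, 18, 9), (5, 1, 29, 17), (5, 32, 14, 17)}
Filtering on A ≥ 18 leaves {(38, 23, 18, 9), (5, 1, 29, 17)}.
π_{D} gives {38, 5}.
Taking the union: {19, 22, 38, 5, 8}

{19, 22, 38, 5, 8}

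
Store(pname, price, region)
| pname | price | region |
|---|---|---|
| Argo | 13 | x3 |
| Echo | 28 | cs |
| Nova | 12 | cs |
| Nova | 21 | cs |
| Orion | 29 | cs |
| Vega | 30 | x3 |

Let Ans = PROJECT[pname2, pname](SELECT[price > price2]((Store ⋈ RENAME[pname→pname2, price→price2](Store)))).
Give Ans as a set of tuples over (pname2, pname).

ρ[pname→pname2, price→price2]: schema becomes (pname2, price2, region); tuples unchanged.
Store ⋈ RENAME[pname→pname2, price→price2](Store) (natural join on region): {(Argo, 13, x3, Argo, 13), (Argo, 13, x3, Vega, 30), (Echo, 28, cs, Echo, 28), (Echo, 28, cs, Nova, 12), (Echo, 28, cs, Nova, 21), (Echo, 28, cs, Orion, 29), (Nova, 12, cs, Echo, 28), (Nova, 12, cs, Nova, 12), (Nova, 12, cs, Nova, 21), (Nova, 12, cs, Orion, 29), (Nova, 21, cs, Echo, 28), (Nova, 21, cs, Nova, 12), (Nova, 21, cs, Nova, 21), (Nova, 21, cs, Orion, 29), (Orion, 29, cs, Echo, 28), (Orion, 29, cs, Nova, 12), (Orion, 29, cs, Nova, 21), (Orion, 29, cs, Orion, 29), (Vega, 30, x3, Argo, 13), (Vega, 30, x3, Vega, 30)}
Filtering on price > price2 leaves {(Echo, 28, cs, Nova, 12), (Echo, 28, cs, Nova, 21), (Nova, 21, cs, Nova, 12), (Orion, 29, cs, Echo, 28), (Orion, 29, cs, Nova, 12), (Orion, 29, cs, Nova, 21), (Vega, 30, x3, Argo, 13)}.
π[pname2, pname]: project onto (pname2, pname) (2 duplicate(s) eliminated) → {(Argo, Vega), (Echo, Orion), (Nova, Echo), (Nova, Nova), (Nova, Orion)}

{(Argo, Vega), (Echo, Orion), (Nova, Echo), (Nova, Nova), (Nova, Orion)}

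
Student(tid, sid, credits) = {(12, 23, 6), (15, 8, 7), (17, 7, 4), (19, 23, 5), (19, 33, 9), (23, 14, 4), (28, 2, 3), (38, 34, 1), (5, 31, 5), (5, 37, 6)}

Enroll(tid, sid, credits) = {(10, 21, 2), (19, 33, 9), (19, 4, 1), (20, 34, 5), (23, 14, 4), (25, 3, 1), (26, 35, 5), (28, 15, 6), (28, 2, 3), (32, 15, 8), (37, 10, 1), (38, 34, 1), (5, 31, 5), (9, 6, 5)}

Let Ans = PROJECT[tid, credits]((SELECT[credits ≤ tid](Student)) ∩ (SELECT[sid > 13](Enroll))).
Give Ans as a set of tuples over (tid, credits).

Apply σ_{credits ≤ tid}; surviving tuples: {(12, 23, 6), (15, 8, 7), (17, 7, 4), (19, 23, 5), (19, 33, 9), (23, 14, 4), (28, 2, 3), (38, 34, 1), (5, 31, 5)}
Apply σ_{sid > 13}; surviving tuples: {(10, 21, 2), (19, 33, 9), (20, 34, 5), (23, 14, 4), (26, 35, 5), (28, 15, 6), (32, 15, 8), (38, 34, 1), (5, 31, 5)}
Set intersection of the two operands is {(19, 33, 9), (23, 14, 4), (38, 34, 1), (5, 31, 5)}.
Keep only column(s) tid, credits: {(19, 9), (23, 4), (38, 1), (5, 5)}

{(19, 9), (23, 4), (38, 1), (5, 5)}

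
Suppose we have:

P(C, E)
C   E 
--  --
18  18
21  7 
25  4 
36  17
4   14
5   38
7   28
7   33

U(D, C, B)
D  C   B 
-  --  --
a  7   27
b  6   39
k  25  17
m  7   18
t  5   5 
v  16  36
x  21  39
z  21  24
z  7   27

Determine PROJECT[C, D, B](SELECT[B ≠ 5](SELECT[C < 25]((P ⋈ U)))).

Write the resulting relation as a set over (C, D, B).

{(21, x, 39), (21, z, 24), (7, a, 27), (7, m, 18), (7, z, 27)}

Natural join on C: {(21, 7, x, 39), (21, 7, z, 24), (25, 4, k, 17), (5, 38, t, 5), (7, 28, a, 27), (7, 28, m, 18), (7, 28, z, 27), (7, 33, a, 27), (7, 33, m, 18), (7, 33, z, 27)}
σ[C < 25]: keep tuples satisfying C < 25 → {(21, 7, x, 39), (21, 7, z, 24), (5, 38, t, 5), (7, 28, a, 27), (7, 28, m, 18), (7, 28, z, 27), (7, 33, a, 27), (7, 33, m, 18), (7, 33, z, 27)}
σ[B ≠ 5]: keep tuples satisfying B ≠ 5 → {(21, 7, x, 39), (21, 7, z, 24), (7, 28, a, 27), (7, 28, m, 18), (7, 28, z, 27), (7, 33, a, 27), (7, 33, m, 18), (7, 33, z, 27)}
Projecting to C, D, B (3 duplicate(s) eliminated): {(21, x, 39), (21, z, 24), (7, a, 27), (7, m, 18), (7, z, 27)}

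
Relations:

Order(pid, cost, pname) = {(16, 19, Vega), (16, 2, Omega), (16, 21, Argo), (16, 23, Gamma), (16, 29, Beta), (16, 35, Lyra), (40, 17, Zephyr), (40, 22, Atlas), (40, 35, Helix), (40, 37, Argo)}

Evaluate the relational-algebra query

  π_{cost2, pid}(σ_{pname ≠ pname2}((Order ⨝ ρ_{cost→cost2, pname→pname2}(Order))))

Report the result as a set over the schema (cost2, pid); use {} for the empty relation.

{(17, 40), (19, 16), (2, 16), (21, 16), (22, 40), (23, 16), (29, 16), (35, 16), (35, 40), (37, 40)}

ρ[cost→cost2, pname→pname2]: schema becomes (pid, cost2, pname2); tuples unchanged.
Joining Order and ρ_{cost→cost2, pname→pname2}(Order) on pid yields {(16, 19, Vega, 19, Vega), (16, 19, Vega, 2, Omega), (16, 19, Vega, 21, Argo), (16, 19, Vega, 23, Gamma), (16, 19, Vega, 29, Beta), (16, 19, Vega, 35, Lyra), (16, 2, Omega, 19, Vega), (16, 2, Omega, 2, Omega), (16, 2, Omega, 21, Argo), (16, 2, Omega, 23, Gamma), (16, 2, Omega, 29, Beta), (16, 2, Omega, 35, Lyra), (16, 21, Argo, 19, Vega), (16, 21, Argo, 2, Omega), (16, 21, Argo, 21, Argo), (16, 21, Argo, 23, Gamma), (16, 21, Argo, 29, Beta), (16, 21, Argo, 35, Lyra), (16, 23, Gamma, 19, Vega), (16, 23, Gamma, 2, Omega), (16, 23, Gamma, 21, Argo), (16, 23, Gamma, 23, Gamma), (16, 23, Gamma, 29, Beta), (16, 23, Gamma, 35, Lyra), (16, 29, Beta, 19, Vega), (16, 29, Beta, 2, Omega), (16, 29, Beta, 21, Argo), (16, 29, Beta, 23, Gamma), (16, 29, Beta, 29, Beta), (16, 29, Beta, 35, Lyra), (16, 35, Lyra, 19, Vega), (16, 35, Lyra, 2, Omega), (16, 35, Lyra, 21, Argo), (16, 35, Lyra, 23, Gamma), (16, 35, Lyra, 29, Beta), (16, 35, Lyra, 35, Lyra), (40, 17, Zephyr, 17, Zephyr), (40, 17, Zephyr, 22, Atlas), (40, 17, Zephyr, 35, Helix), (40, 17, Zephyr, 37, Argo), (40, 22, Atlas, 17, Zephyr), (40, 22, Atlas, 22, Atlas), (40, 22, Atlas, 35, Helix), (40, 22, Atlas, 37, Argo), (40, 35, Helix, 17, Zephyr), (40, 35, Helix, 22, Atlas), (40, 35, Helix, 35, Helix), (40, 35, Helix, 37, Argo), (40, 37, Argo, 17, Zephyr), (40, 37, Argo, 22, Atlas), (40, 37, Argo, 35, Helix), (40, 37, Argo, 37, Argo)}.
Selection pname ≠ pname2: {(16, 19, Vega, 2, Omega), (16, 19, Vega, 21, Argo), (16, 19, Vega, 23, Gamma), (16, 19, Vega, 29, Beta), (16, 19, Vega, 35, Lyra), (16, 2, Omega, 19, Vega), (16, 2, Omega, 21, Argo), (16, 2, Omega, 23, Gamma), (16, 2, Omega, 29, Beta), (16, 2, Omega, 35, Lyra), (16, 21, Argo, 19, Vega), (16, 21, Argo, 2, Omega), (16, 21, Argo, 23, Gamma), (16, 21, Argo, 29, Beta), (16, 21, Argo, 35, Lyra), (16, 23, Gamma, 19, Vega), (16, 23, Gamma, 2, Omega), (16, 23, Gamma, 21, Argo), (16, 23, Gamma, 29, Beta), (16, 23, Gamma, 35, Lyra), (16, 29, Beta, 19, Vega), (16, 29, Beta, 2, Omega), (16, 29, Beta, 21, Argo), (16, 29, Beta, 23, Gamma), (16, 29, Beta, 35, Lyra), (16, 35, Lyra, 19, Vega), (16, 35, Lyra, 2, Omega), (16, 35, Lyra, 21, Argo), (16, 35, Lyra, 23, Gamma), (16, 35, Lyra, 29, Beta), (40, 17, Zephyr, 22, Atlas), (40, 17, Zephyr, 35, Helix), (40, 17, Zephyr, 37, Argo), (40, 22, Atlas, 17, Zephyr), (40, 22, Atlas, 35, Helix), (40, 22, Atlas, 37, Argo), (40, 35, Helix, 17, Zephyr), (40, 35, Helix, 22, Atlas), (40, 35, Helix, 37, Argo), (40, 37, Argo, 17, Zephyr), (40, 37, Argo, 22, Atlas), (40, 37, Argo, 35, Helix)}
Keep only column(s) cost2, pid (32 duplicate(s) eliminated): {(17, 40), (19, 16), (2, 16), (21, 16), (22, 40), (23, 16), (29, 16), (35, 16), (35, 40), (37, 40)}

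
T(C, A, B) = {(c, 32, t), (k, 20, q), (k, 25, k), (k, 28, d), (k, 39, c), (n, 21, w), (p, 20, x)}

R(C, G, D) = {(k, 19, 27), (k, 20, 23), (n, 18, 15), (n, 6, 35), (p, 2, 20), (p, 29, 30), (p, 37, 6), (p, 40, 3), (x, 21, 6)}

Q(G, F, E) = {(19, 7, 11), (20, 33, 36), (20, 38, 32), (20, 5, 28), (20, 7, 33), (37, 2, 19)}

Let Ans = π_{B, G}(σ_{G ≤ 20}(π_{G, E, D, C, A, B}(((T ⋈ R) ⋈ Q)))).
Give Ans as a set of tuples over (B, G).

{(c, 19), (c, 20), (d, 19), (d, 20), (k, 19), (k, 20), (q, 19), (q, 20)}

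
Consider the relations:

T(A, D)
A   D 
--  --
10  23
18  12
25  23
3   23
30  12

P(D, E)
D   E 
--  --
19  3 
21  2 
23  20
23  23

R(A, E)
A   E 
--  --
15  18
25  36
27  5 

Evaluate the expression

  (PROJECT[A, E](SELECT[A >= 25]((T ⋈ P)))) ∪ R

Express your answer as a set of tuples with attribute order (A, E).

{(15, 18), (25, 20), (25, 23), (25, 36), (27, 5)}

T ⋈ P (natural join on D): {(10, 23, 20), (10, 23, 23), (25, 23, 20), (25, 23, 23), (3, 23, 20), (3, 23, 23)}
Filtering on A >= 25 leaves {(25, 23, 20), (25, 23, 23)}.
Projecting to A, E: {(25, 20), (25, 23)}
Union: {(25, 20), (25, 23)} with {(15, 18), (25, 36), (27, 5)} → {(15, 18), (25, 20), (25, 23), (25, 36), (27, 5)}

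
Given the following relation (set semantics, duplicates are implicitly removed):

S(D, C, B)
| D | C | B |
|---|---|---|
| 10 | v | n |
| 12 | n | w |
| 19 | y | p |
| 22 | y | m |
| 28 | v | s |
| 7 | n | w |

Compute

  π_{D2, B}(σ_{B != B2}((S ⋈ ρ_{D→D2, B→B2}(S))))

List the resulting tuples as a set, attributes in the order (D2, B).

ρ[D→D2, B→B2]: schema becomes (D2, C, B2); tuples unchanged.
S ⋈ ρ_{D→D2, B→B2}(S) (natural join on C): {(10, v, n, 10, n), (10, v, n, 28, s), (12, n, w, 12, w), (12, n, w, 7, w), (19, y, p, 19, p), (19, y, p, 22, m), (22, y, m, 19, p), (22, y, m, 22, m), (28, v, s, 10, n), (28, v, s, 28, s), (7, n, w, 12, w), (7, n, w, 7, w)}
Filtering on B != B2 leaves {(10, v, n, 28, s), (19, y, p, 22, m), (22, y, m, 19, p), (28, v, s, 10, n)}.
π[D2, B]: project onto (D2, B) → {(10, s), (19, m), (22, p), (28, n)}

{(10, s), (19, m), (22, p), (28, n)}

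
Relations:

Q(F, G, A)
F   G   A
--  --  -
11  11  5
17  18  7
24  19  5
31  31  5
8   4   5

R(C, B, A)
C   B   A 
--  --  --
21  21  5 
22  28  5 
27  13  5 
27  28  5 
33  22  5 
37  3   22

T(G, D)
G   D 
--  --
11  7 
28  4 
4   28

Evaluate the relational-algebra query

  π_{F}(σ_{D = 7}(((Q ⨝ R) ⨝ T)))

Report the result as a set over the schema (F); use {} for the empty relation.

{11}

Natural join on A: {(11, 11, 5, 21, 21), (11, 11, 5, 22, 28), (11, 11, 5, 27, 13), (11, 11, 5, 27, 28), (11, 11, 5, 33, 22), (24, 19, 5, 21, 21), (24, 19, 5, 22, 28), (24, 19, 5, 27, 13), (24, 19, 5, 27, 28), (24, 19, 5, 33, 22), (31, 31, 5, 21, 21), (31, 31, 5, 22, 28), (31, 31, 5, 27, 13), (31, 31, 5, 27, 28), (31, 31, 5, 33, 22), (8, 4, 5, 21, 21), (8, 4, 5, 22, 28), (8, 4, 5, 27, 13), (8, 4, 5, 27, 28), (8, 4, 5, 33, 22)}
Natural join on G: {(11, 11, 5, 21, 21, 7), (11, 11, 5, 22, 28, 7), (11, 11, 5, 27, 13, 7), (11, 11, 5, 27, 28, 7), (11, 11, 5, 33, 22, 7), (8, 4, 5, 21, 21, 28), (8, 4, 5, 22, 28, 28), (8, 4, 5, 27, 13, 28), (8, 4, 5, 27, 28, 28), (8, 4, 5, 33, 22, 28)}
Selection D = 7: {(11, 11, 5, 21, 21, 7), (11, 11, 5, 22, 28, 7), (11, 11, 5, 27, 13, 7), (11, 11, 5, 27, 28, 7), (11, 11, 5, 33, 22, 7)}
π[F]: project onto (F) (4 duplicate(s) eliminated) → {11}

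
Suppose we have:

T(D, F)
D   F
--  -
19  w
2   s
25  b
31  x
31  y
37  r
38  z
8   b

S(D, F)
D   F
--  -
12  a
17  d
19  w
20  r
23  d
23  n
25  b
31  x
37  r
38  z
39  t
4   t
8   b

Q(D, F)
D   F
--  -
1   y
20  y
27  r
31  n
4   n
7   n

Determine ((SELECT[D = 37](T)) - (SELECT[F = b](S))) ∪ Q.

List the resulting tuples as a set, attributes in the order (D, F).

{(1, y), (20, y), (27, r), (31, n), (37, r), (4, n), (7, n)}

Apply σ_{D = 37}; surviving tuples: {(37, r)}
Apply σ_{F = b}; surviving tuples: {(25, b), (8, b)}
Set difference of the two operands is {(37, r)}.
Set union of the two operands is {(1, y), (20, y), (27, r), (31, n), (37, r), (4, n), (7, n)}.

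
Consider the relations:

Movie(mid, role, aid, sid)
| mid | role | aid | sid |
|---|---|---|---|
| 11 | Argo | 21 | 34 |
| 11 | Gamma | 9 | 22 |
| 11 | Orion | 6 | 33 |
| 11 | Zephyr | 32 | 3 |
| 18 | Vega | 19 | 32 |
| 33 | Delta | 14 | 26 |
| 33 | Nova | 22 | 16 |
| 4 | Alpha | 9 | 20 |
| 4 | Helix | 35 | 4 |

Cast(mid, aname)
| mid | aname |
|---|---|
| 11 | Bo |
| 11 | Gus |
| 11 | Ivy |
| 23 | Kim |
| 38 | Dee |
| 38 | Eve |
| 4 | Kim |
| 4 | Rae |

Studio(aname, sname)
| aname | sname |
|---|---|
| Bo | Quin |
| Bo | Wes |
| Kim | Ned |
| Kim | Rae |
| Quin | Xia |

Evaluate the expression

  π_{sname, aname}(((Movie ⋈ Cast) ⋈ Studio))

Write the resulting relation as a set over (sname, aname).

Natural join on mid: {(11, Argo, 21, 34, Bo), (11, Argo, 21, 34, Gus), (11, Argo, 21, 34, Ivy), (11, Gamma, 9, 22, Bo), (11, Gamma, 9, 22, Gus), (11, Gamma, 9, 22, Ivy), (11, Orion, 6, 33, Bo), (11, Orion, 6, 33, Gus), (11, Orion, 6, 33, Ivy), (11, Zephyr, 32, 3, Bo), (11, Zephyr, 32, 3, Gus), (11, Zephyr, 32, 3, Ivy), (4, Alpha, 9, 20, Kim), (4, Alpha, 9, 20, Rae), (4, Helix, 35, 4, Kim), (4, Helix, 35, 4, Rae)}
Natural join on aname: {(11, Argo, 21, 34, Bo, Quin), (11, Argo, 21, 34, Bo, Wes), (11, Gamma, 9, 22, Bo, Quin), (11, Gamma, 9, 22, Bo, Wes), (11, Orion, 6, 33, Bo, Quin), (11, Orion, 6, 33, Bo, Wes), (11, Zephyr, 32, 3, Bo, Quin), (11, Zephyr, 32, 3, Bo, Wes), (4, Alpha, 9, 20, Kim, Ned), (4, Alpha, 9, 20, Kim, Rae), (4, Helix, 35, 4, Kim, Ned), (4, Helix, 35, 4, Kim, Rae)}
Projecting to sname, aname (8 duplicate(s) eliminated): {(Ned, Kim), (Quin, Bo), (Rae, Kim), (Wes, Bo)}

{(Ned, Kim), (Quin, Bo), (Rae, Kim), (Wes, Bo)}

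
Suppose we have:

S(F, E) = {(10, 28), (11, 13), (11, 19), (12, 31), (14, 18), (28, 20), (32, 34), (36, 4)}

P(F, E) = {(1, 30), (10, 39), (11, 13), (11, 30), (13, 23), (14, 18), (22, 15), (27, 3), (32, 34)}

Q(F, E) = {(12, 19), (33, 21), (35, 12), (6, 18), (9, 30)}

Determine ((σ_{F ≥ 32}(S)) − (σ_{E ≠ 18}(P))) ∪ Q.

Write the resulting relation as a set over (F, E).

{(12, 19), (33, 21), (35, 12), (36, 4), (6, 18), (9, 30)}

Apply σ_{F ≥ 32}; surviving tuples: {(32, 34), (36, 4)}
Apply σ_{E ≠ 18}; surviving tuples: {(1, 30), (10, 39), (11, 13), (11, 30), (13, 23), (22, 15), (27, 3), (32, 34)}
Taking the difference: {(36, 4)}
Taking the union: {(12, 19), (33, 21), (35, 12), (36, 4), (6, 18), (9, 30)}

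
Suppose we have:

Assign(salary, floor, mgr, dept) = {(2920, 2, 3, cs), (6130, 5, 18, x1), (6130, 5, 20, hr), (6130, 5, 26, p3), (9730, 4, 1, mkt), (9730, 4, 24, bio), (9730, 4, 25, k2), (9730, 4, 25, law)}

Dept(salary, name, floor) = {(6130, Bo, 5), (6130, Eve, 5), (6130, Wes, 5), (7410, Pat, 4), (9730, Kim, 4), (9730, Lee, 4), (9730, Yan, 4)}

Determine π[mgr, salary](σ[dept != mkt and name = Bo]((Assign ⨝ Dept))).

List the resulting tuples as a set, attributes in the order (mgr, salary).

{(18, 6130), (20, 6130), (26, 6130)}

Assign ⋈ Dept (natural join on salary, floor): {(6130, 5, 18, x1, Bo), (6130, 5, 18, x1, Eve), (6130, 5, 18, x1, Wes), (6130, 5, 20, hr, Bo), (6130, 5, 20, hr, Eve), (6130, 5, 20, hr, Wes), (6130, 5, 26, p3, Bo), (6130, 5, 26, p3, Eve), (6130, 5, 26, p3, Wes), (9730, 4, 1, mkt, Kim), (9730, 4, 1, mkt, Lee), (9730, 4, 1, mkt, Yan), (9730, 4, 24, bio, Kim), (9730, 4, 24, bio, Lee), (9730, 4, 24, bio, Yan), (9730, 4, 25, k2, Kim), (9730, 4, 25, k2, Lee), (9730, 4, 25, k2, Yan), (9730, 4, 25, law, Kim), (9730, 4, 25, law, Lee), (9730, 4, 25, law, Yan)}
Apply σ_{dept != mkt and name = Bo}; surviving tuples: {(6130, 5, 18, x1, Bo), (6130, 5, 20, hr, Bo), (6130, 5, 26, p3, Bo)}
π[mgr, salary]: project onto (mgr, salary) → {(18, 6130), (20, 6130), (26, 6130)}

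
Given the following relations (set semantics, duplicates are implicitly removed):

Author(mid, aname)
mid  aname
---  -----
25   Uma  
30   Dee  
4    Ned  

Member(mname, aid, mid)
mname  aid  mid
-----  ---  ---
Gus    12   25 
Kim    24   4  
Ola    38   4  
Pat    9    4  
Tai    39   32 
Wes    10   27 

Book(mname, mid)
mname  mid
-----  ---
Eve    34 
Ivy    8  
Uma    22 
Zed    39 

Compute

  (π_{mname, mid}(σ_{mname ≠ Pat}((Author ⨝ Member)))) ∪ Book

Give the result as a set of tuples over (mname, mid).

{(Eve, 34), (Gus, 25), (Ivy, 8), (Kim, 4), (Ola, 4), (Uma, 22), (Zed, 39)}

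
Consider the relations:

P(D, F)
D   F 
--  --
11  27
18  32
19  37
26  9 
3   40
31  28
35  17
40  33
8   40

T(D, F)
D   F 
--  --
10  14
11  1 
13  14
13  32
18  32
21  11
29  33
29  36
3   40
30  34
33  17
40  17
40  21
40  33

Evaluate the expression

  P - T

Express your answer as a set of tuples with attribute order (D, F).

{(11, 27), (19, 37), (26, 9), (31, 28), (35, 17), (8, 40)}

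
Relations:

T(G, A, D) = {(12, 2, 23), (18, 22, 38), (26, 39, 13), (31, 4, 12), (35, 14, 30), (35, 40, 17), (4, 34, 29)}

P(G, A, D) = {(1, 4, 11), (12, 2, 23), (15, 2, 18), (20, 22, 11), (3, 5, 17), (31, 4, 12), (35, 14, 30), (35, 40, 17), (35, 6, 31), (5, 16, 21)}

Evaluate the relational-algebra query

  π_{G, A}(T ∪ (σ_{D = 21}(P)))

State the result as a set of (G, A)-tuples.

{(12, 2), (18, 22), (26, 39), (31, 4), (35, 14), (35, 40), (4, 34), (5, 16)}

Filtering on D = 21 leaves {(5, 16, 21)}.
Union: {(12, 2, 23), (18, 22, 38), (26, 39, 13), (31, 4, 12), (35, 14, 30), (35, 40, 17), (4, 34, 29)} with {(5, 16, 21)} → {(12, 2, 23), (18, 22, 38), (26, 39, 13), (31, 4, 12), (35, 14, 30), (35, 40, 17), (4, 34, 29), (5, 16, 21)}
π_{G, A} gives {(12, 2), (18, 22), (26, 39), (31, 4), (35, 14), (35, 40), (4, 34), (5, 16)}.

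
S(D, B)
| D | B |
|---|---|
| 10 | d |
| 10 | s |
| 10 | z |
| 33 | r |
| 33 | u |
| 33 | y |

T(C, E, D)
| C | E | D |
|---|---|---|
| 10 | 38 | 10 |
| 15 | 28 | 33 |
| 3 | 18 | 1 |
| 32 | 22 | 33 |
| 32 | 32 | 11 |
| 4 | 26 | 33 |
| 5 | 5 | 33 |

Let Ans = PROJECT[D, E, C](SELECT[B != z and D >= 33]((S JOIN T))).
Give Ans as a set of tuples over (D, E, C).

{(33, 22, 32), (33, 26, 4), (33, 28, 15), (33, 5, 5)}

Natural join on D: {(10, d, 10, 38), (10, s, 10, 38), (10, z, 10, 38), (33, r, 15, 28), (33, r, 32, 22), (33, r, 4, 26), (33, r, 5, 5), (33, u, 15, 28), (33, u, 32, 22), (33, u, 4, 26), (33, u, 5, 5), (33, y, 15, 28), (33, y, 32, 22), (33, y, 4, 26), (33, y, 5, 5)}
Apply σ_{B != z and D >= 33}; surviving tuples: {(33, r, 15, 28), (33, r, 32, 22), (33, r, 4, 26), (33, r, 5, 5), (33, u, 15, 28), (33, u, 32, 22), (33, u, 4, 26), (33, u, 5, 5), (33, y, 15, 28), (33, y, 32, 22), (33, y, 4, 26), (33, y, 5, 5)}
π_{D, E, C} gives {(33, 22, 32), (33, 26, 4), (33, 28, 15), (33, 5, 5)} (8 duplicate(s) eliminated).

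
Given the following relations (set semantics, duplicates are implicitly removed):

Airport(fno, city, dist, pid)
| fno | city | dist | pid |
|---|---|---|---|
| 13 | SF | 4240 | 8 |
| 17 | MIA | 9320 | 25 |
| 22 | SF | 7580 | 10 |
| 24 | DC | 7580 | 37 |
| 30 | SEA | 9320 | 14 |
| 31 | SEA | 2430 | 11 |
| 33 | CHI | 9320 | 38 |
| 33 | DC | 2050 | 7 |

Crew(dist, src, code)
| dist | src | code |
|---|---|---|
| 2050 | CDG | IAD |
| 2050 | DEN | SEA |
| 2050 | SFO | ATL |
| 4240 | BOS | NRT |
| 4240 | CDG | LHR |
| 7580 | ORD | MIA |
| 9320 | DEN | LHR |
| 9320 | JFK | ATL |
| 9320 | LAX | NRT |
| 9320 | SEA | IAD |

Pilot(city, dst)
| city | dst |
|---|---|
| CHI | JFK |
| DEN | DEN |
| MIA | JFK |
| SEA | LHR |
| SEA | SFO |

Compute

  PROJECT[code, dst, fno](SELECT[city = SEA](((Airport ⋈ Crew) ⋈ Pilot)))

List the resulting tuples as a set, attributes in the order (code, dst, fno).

Airport ⋈ Crew (natural join on dist): {(13, SF, 4240, 8, BOS, NRT), (13, SF, 4240, 8, CDG, LHR), (17, MIA, 9320, 25, DEN, LHR), (17, MIA, 9320, 25, JFK, ATL), (17, MIA, 9320, 25, LAX, NRT), (17, MIA, 9320, 25, SEA, IAD), (22, SF, 7580, 10, ORD, MIA), (24, DC, 7580, 37, ORD, MIA), (30, SEA, 9320, 14, DEN, LHR), (30, SEA, 9320, 14, JFK, ATL), (30, SEA, 9320, 14, LAX, NRT), (30, SEA, 9320, 14, SEA, IAD), (33, CHI, 9320, 38, DEN, LHR), (33, CHI, 9320, 38, JFK, ATL), (33, CHI, 9320, 38, LAX, NRT), (33, CHI, 9320, 38, SEA, IAD), (33, DC, 2050, 7, CDG, IAD), (33, DC, 2050, 7, DEN, SEA), (33, DC, 2050, 7, SFO, ATL)}
(Airport ⋈ Crew) ⋈ Pilot (natural join on city): {(17, MIA, 9320, 25, DEN, LHR, JFK), (17, MIA, 9320, 25, JFK, ATL, JFK), (17, MIA, 9320, 25, LAX, NRT, JFK), (17, MIA, 9320, 25, SEA, IAD, JFK), (30, SEA, 9320, 14, DEN, LHR, LHR), (30, SEA, 9320, 14, DEN, LHR, SFO), (30, SEA, 9320, 14, JFK, ATL, LHR), (30, SEA, 9320, 14, JFK, ATL, SFO), (30, SEA, 9320, 14, LAX, NRT, LHR), (30, SEA, 9320, 14, LAX, NRT, SFO), (30, SEA, 9320, 14, SEA, IAD, LHR), (30, SEA, 9320, 14, SEA, IAD, SFO), (33, CHI, 9320, 38, DEN, LHR, JFK), (33, CHI, 9320, 38, JFK, ATL, JFK), (33, CHI, 9320, 38, LAX, NRT, JFK), (33, CHI, 9320, 38, SEA, IAD, JFK)}
Filtering on city = SEA leaves {(30, SEA, 9320, 14, DEN, LHR, LHR), (30, SEA, 9320, 14, DEN, LHR, SFO), (30, SEA, 9320, 14, JFK, ATL, LHR), (30, SEA, 9320, 14, JFK, ATL, SFO), (30, SEA, 9320, 14, LAX, NRT, LHR), (30, SEA, 9320, 14, LAX, NRT, SFO), (30, SEA, 9320, 14, SEA, IAD, LHR), (30, SEA, 9320, 14, SEA, IAD, SFO)}.
π_{code, dst, fno} gives {(ATL, LHR, 30), (ATL, SFO, 30), (IAD, LHR, 30), (IAD, SFO, 30), (LHR, LHR, 30), (LHR, SFO, 30), (NRT, LHR, 30), (NRT, SFO, 30)}.

{(ATL, LHR, 30), (ATL, SFO, 30), (IAD, LHR, 30), (IAD, SFO, 30), (LHR, LHR, 30), (LHR, SFO, 30), (NRT, LHR, 30), (NRT, SFO, 30)}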